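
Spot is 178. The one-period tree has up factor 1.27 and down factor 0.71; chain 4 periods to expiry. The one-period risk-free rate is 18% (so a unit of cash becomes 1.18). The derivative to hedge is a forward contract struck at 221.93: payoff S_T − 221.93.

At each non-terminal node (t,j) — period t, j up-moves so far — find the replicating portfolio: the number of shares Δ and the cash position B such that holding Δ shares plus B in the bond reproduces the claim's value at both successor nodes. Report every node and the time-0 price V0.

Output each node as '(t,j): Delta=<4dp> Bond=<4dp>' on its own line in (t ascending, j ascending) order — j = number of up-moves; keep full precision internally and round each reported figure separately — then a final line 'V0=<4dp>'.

(0,0): Delta=1.0000 Bond=-114.4690
(1,0): Delta=1.0000 Bond=-135.0734
(1,1): Delta=1.0000 Bond=-135.0734
(2,0): Delta=1.0000 Bond=-159.3867
(2,1): Delta=1.0000 Bond=-159.3867
(2,2): Delta=1.0000 Bond=-159.3867
(3,0): Delta=1.0000 Bond=-188.0763
(3,1): Delta=1.0000 Bond=-188.0763
(3,2): Delta=1.0000 Bond=-188.0763
(3,3): Delta=1.0000 Bond=-188.0763
V0=63.5310

No-arbitrage ⇒ martingale measure with p* = (R−d)/(u−d) = 0.8393.
Terminal payoffs: V(4,0)=-176.6972, V(4,1)=-141.0206, V(4,2)=-77.2048, V(4,3)=36.9446, V(4,4)=241.1275
(3,0): S=63.7082. Δ = (V_up−V_dn)/(S_up−S_dn) = (-141.0206−-176.6972)/(80.9094−45.2328) = 1.0000. V = [p*·-141.0206 + (1−p*)·-176.6972]/1.18 = -124.3681. B = V − Δ·S = -188.0763.
(3,1): S=113.9568. Δ = (V_up−V_dn)/(S_up−S_dn) = (-77.2048−-141.0206)/(144.7252−80.9094) = 1.0000. V = [p*·-77.2048 + (1−p*)·-141.0206]/1.18 = -74.1194. B = V − Δ·S = -188.0763.
(3,2): S=203.8383. Δ = (V_up−V_dn)/(S_up−S_dn) = (36.9446−-77.2048)/(258.8746−144.7252) = 1.0000. V = [p*·36.9446 + (1−p*)·-77.2048]/1.18 = 15.7620. B = V − Δ·S = -188.0763.
(3,3): S=364.6122. Δ = (V_up−V_dn)/(S_up−S_dn) = (241.1275−36.9446)/(463.0575−258.8746) = 1.0000. V = [p*·241.1275 + (1−p*)·36.9446]/1.18 = 176.5359. B = V − Δ·S = -188.0763.
(2,0): S=89.7298. Δ = (V_up−V_dn)/(S_up−S_dn) = (-74.1194−-124.3681)/(113.9568−63.7082) = 1.0000. V = [p*·-74.1194 + (1−p*)·-124.3681]/1.18 = -69.6569. B = V − Δ·S = -159.3867.
(2,1): S=160.5026. Δ = (V_up−V_dn)/(S_up−S_dn) = (15.7620−-74.1194)/(203.8383−113.9568) = 1.0000. V = [p*·15.7620 + (1−p*)·-74.1194]/1.18 = 1.1159. B = V − Δ·S = -159.3867.
(2,2): S=287.0962. Δ = (V_up−V_dn)/(S_up−S_dn) = (176.5359−15.7620)/(364.6122−203.8383) = 1.0000. V = [p*·176.5359 + (1−p*)·15.7620]/1.18 = 127.7095. B = V − Δ·S = -159.3867.
(1,0): S=126.3800. Δ = (V_up−V_dn)/(S_up−S_dn) = (1.1159−-69.6569)/(160.5026−89.7298) = 1.0000. V = [p*·1.1159 + (1−p*)·-69.6569]/1.18 = -8.6934. B = V − Δ·S = -135.0734.
(1,1): S=226.0600. Δ = (V_up−V_dn)/(S_up−S_dn) = (127.7095−1.1159)/(287.0962−160.5026) = 1.0000. V = [p*·127.7095 + (1−p*)·1.1159]/1.18 = 90.9866. B = V − Δ·S = -135.0734.
(0,0): S=178.0000. Δ = (V_up−V_dn)/(S_up−S_dn) = (90.9866−-8.6934)/(226.0600−126.3800) = 1.0000. V = [p*·90.9866 + (1−p*)·-8.6934]/1.18 = 63.5310. B = V − Δ·S = -114.4690.
Root portfolio cost Δ·178+B reproduces V0=63.5310.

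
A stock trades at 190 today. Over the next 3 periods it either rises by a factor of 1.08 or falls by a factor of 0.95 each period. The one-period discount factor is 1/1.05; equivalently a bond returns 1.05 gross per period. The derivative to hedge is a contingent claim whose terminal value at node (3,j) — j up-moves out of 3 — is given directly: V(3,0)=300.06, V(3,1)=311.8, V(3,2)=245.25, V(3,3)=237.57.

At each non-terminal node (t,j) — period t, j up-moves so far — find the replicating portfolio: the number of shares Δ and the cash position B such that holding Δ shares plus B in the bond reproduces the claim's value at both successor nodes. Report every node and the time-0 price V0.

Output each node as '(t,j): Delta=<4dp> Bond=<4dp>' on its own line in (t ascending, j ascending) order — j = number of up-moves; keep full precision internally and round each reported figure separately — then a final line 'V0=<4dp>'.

The replicating-portfolio and risk-neutral prices coincide; use p* = (1.05−0.95)/(1.08−0.95) = 0.7692 for the latter.
Terminal payoffs: V(3,0)=300.0600, V(3,1)=311.8000, V(3,2)=245.2500, V(3,3)=237.5700
  t=2,j=0: stock 171.4750 → up 185.1930 (V=311.8000), down 162.9012 (V=300.0600). Price 294.3722; hedge Δ=0.5267, bond B=204.0645.
  t=2,j=1: stock 194.9400 → up 210.5352 (V=245.2500), down 185.1930 (V=311.8000). Price 248.1978; hedge Δ=-2.6261, bond B=760.1209.
  t=2,j=2: stock 221.6160 → up 239.3453 (V=237.5700), down 210.5352 (V=245.2500). Price 227.9451; hedge Δ=-0.2666, bond B=287.0220.
  t=1,j=0: stock 180.5000 → up 194.9400 (V=248.1978), down 171.4750 (V=294.3722). Price 246.5271; hedge Δ=-1.9678, bond B=601.7144.
  t=1,j=1: stock 205.2000 → up 221.6160 (V=227.9451), down 194.9400 (V=248.1978). Price 221.5417; hedge Δ=-0.7592, bond B=377.3320.
  t=0,j=0: stock 190.0000 → up 205.2000 (V=221.5417), down 180.5000 (V=246.5271). Price 216.4834; hedge Δ=-1.0116, bond B=408.6787.
Self-financing check: at every node Δ·S+B equals the discounted successor values.

(0,0): Delta=-1.0116 Bond=408.6787
(1,0): Delta=-1.9678 Bond=601.7144
(1,1): Delta=-0.7592 Bond=377.3320
(2,0): Delta=0.5267 Bond=204.0645
(2,1): Delta=-2.6261 Bond=760.1209
(2,2): Delta=-0.2666 Bond=287.0220
V0=216.4834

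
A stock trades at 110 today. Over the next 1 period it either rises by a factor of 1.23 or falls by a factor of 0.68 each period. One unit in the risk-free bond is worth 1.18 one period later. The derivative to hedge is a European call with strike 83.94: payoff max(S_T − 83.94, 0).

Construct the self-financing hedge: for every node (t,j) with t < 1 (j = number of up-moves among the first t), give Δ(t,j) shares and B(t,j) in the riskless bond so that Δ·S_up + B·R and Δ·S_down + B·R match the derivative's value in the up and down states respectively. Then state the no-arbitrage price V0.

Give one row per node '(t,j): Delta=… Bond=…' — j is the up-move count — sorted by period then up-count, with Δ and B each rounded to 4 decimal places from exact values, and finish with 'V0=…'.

(0,0): Delta=0.8489 Bond=-53.8133
V0=39.5686

Since d<R<u, set p* = (R−d)/(u−d) = 0.9091; price each node as the discounted p*-expectation of its children.
Terminal payoffs: V(1,0)=0.0000, V(1,1)=51.3600
  t=0,j=0: stock 110.0000 → up 135.3000 (V=51.3600), down 74.8000 (V=0.0000). Price 39.5686; hedge Δ=0.8489, bond B=-53.8133.
Check: Δ(0,0)·S0 + B(0,0) = 39.5686 = V0.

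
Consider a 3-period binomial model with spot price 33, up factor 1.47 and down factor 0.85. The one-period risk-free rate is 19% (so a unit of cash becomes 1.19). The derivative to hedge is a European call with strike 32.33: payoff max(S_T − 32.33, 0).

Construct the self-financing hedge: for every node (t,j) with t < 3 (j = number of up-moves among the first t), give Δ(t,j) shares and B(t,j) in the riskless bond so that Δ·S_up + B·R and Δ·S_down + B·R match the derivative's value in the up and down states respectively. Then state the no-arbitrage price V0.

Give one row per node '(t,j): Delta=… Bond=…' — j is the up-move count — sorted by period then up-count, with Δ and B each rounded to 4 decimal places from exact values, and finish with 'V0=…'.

(0,0): Delta=0.9151 Bond=-15.7233
(1,0): Delta=0.7367 Bond=-13.7084
(1,1): Delta=1.0000 Bond=-22.8303
(2,0): Delta=0.1839 Bond=-3.1319
(2,1): Delta=1.0000 Bond=-27.1681
(2,2): Delta=1.0000 Bond=-27.1681
V0=14.4743

The replicating-portfolio and risk-neutral prices coincide; use p* = (1.19−0.85)/(1.47−0.85) = 0.5484 for the latter.
Payoff layer (t=3): V(3,0)=0.0000, V(3,1)=2.7185, V(3,2)=28.2832, V(3,3)=72.4953
Node (2,0) S=23.8425: V=(p*·2.7185+(1−p*)·0.0000)/1.19=1.2528; Δ=(2.7185−0.0000)/(35.0485−20.2661)=0.1839; B=V−Δ·S=-3.1319
Node (2,1) S=41.2335: V=(p*·28.2832+(1−p*)·2.7185)/1.19=14.0654; Δ=(28.2832−2.7185)/(60.6132−35.0485)=1.0000; B=V−Δ·S=-27.1681
Node (2,2) S=71.3097: V=(p*·72.4953+(1−p*)·28.2832)/1.19=44.1416; Δ=(72.4953−28.2832)/(104.8253−60.6132)=1.0000; B=V−Δ·S=-27.1681
Node (1,0) S=28.0500: V=(p*·14.0654+(1−p*)·1.2528)/1.19=6.9572; Δ=(14.0654−1.2528)/(41.2335−23.8425)=0.7367; B=V−Δ·S=-13.7084
Node (1,1) S=48.5100: V=(p*·44.1416+(1−p*)·14.0654)/1.19=25.6797; Δ=(44.1416−14.0654)/(71.3097−41.2335)=1.0000; B=V−Δ·S=-22.8303
Node (0,0) S=33.0000: V=(p*·25.6797+(1−p*)·6.9572)/1.19=14.4743; Δ=(25.6797−6.9572)/(48.5100−28.0500)=0.9151; B=V−Δ·S=-15.7233
Root portfolio cost Δ·33+B reproduces V0=14.4743.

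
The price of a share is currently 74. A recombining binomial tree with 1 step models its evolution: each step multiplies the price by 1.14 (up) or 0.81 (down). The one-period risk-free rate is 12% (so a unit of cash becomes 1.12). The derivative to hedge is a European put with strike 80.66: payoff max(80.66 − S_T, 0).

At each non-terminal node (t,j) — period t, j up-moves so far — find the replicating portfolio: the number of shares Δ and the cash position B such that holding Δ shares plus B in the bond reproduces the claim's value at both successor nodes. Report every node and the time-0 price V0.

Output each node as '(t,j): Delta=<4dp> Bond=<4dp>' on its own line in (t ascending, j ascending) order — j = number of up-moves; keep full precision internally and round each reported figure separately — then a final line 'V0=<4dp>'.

(0,0): Delta=-0.8485 Bond=63.9091
V0=1.1212

Since d<R<u, set p* = (R−d)/(u−d) = 0.9394; price each node as the discounted p*-expectation of its children.
At expiry t=1: V(1,0)=20.7200, V(1,1)=0.0000
Node (0,0) S=74.0000: V=(p*·0.0000+(1−p*)·20.7200)/1.12=1.1212; Δ=(0.0000−20.7200)/(84.3600−59.9400)=-0.8485; B=V−Δ·S=63.9091
Check: Δ(0,0)·S0 + B(0,0) = 1.1212 = V0.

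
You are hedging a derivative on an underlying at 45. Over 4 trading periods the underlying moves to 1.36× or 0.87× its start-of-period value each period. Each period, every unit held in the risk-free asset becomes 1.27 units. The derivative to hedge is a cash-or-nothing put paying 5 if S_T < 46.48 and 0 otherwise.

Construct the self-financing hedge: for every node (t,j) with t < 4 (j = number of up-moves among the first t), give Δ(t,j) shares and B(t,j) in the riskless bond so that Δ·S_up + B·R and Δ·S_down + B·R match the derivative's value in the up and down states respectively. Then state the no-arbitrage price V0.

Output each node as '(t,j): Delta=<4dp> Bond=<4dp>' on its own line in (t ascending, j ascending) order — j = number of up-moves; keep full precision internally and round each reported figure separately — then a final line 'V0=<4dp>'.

(0,0): Delta=-0.0091 Bond=0.4526
(1,0): Delta=-0.0485 Bond=2.1140
(1,1): Delta=-0.0035 Bond=0.2286
(2,0): Delta=-0.1926 Bond=7.5931
(2,1): Delta=-0.0277 Bond=1.5803
(2,2): Delta=0.0000 Bond=0.0000
(3,0): Delta=0.0000 Bond=3.9370
(3,1): Delta=-0.2203 Bond=10.9272
(3,2): Delta=0.0000 Bond=0.0000
(3,3): Delta=0.0000 Bond=0.0000
V0=0.0411

Since d<R<u, set p* = (R−d)/(u−d) = 0.8163; price each node as the discounted p*-expectation of its children.
Payoff layer (t=4): V(4,0)=5.0000, V(4,1)=5.0000, V(4,2)=0.0000, V(4,3)=0.0000, V(4,4)=0.0000
  t=3,j=0: stock 29.6326 → up 40.3004 (V=5.0000), down 25.7804 (V=5.0000). Price 3.9370; hedge Δ=0.0000, bond B=3.9370.
  t=3,j=1: stock 46.3223 → up 62.9983 (V=0.0000), down 40.3004 (V=5.0000). Price 0.7231; hedge Δ=-0.2203, bond B=10.9272.
  t=3,j=2: stock 72.4118 → up 98.4801 (V=0.0000), down 62.9983 (V=0.0000). Price 0.0000; hedge Δ=0.0000, bond B=0.0000.
  t=3,j=3: stock 113.1955 → up 153.9459 (V=0.0000), down 98.4801 (V=0.0000). Price 0.0000; hedge Δ=0.0000, bond B=0.0000.
  t=2,j=0: stock 34.0605 → up 46.3223 (V=0.7231), down 29.6326 (V=3.9370). Price 1.0342; hedge Δ=-0.1926, bond B=7.5931.
  t=2,j=1: stock 53.2440 → up 72.4118 (V=0.0000), down 46.3223 (V=0.7231). Price 0.1046; hedge Δ=-0.0277, bond B=1.5803.
  t=2,j=2: stock 83.2320 → up 113.1955 (V=0.0000), down 72.4118 (V=0.0000). Price 0.0000; hedge Δ=0.0000, bond B=0.0000.
  t=1,j=0: stock 39.1500 → up 53.2440 (V=0.1046), down 34.0605 (V=1.0342). Price 0.2168; hedge Δ=-0.0485, bond B=2.1140.
  t=1,j=1: stock 61.2000 → up 83.2320 (V=0.0000), down 53.2440 (V=0.1046). Price 0.0151; hedge Δ=-0.0035, bond B=0.2286.
  t=0,j=0: stock 45.0000 → up 61.2000 (V=0.0151), down 39.1500 (V=0.2168). Price 0.0411; hedge Δ=-0.0091, bond B=0.4526.
Root portfolio cost Δ·45+B reproduces V0=0.0411.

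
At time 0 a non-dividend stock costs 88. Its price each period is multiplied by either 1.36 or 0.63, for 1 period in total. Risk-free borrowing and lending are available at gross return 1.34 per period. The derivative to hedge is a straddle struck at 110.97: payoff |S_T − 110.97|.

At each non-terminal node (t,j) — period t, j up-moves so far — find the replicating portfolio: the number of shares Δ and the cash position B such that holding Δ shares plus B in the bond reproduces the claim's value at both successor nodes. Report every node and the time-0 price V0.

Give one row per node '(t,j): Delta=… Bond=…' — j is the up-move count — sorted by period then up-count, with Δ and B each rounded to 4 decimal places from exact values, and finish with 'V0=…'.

(0,0): Delta=-0.7288 Bond=71.5943
V0=7.4573

Under the risk-neutral measure, an up-move has probability p* = (R−d)/(u−d) = 0.9726 and values discount at R = 1.34.
At expiry t=1: V(1,0)=55.5300, V(1,1)=8.7100
  t=0,j=0: stock 88.0000 → up 119.6800 (V=8.7100), down 55.4400 (V=55.5300). Price 7.4573; hedge Δ=-0.7288, bond B=71.5943.
Self-financing check: at every node Δ·S+B equals the discounted successor values.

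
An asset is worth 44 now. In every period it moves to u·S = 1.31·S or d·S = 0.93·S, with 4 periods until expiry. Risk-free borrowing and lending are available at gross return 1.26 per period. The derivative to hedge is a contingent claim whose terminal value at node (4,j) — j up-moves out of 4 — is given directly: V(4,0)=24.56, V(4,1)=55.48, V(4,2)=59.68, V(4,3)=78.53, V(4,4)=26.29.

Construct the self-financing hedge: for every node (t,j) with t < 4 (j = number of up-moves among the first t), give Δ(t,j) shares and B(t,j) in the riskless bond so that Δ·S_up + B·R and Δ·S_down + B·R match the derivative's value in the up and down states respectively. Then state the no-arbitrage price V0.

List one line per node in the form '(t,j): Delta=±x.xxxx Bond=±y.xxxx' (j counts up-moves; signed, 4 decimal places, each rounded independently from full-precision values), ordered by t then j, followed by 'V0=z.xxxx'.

(0,0): Delta=-0.8474 Bond=55.9890
(1,0): Delta=0.6364 Bond=9.8289
(1,1): Delta=-1.0070 Bond=79.7457
(2,0): Delta=0.4235 Bond=20.4889
(2,1): Delta=0.6593 Bond=11.1565
(2,2): Delta=-1.1862 Bond=114.0134
(3,0): Delta=2.2991 Bond=-40.5656
(3,1): Delta=0.2217 Bond=35.8739
(3,2): Delta=0.7064 Bond=10.7517
(3,3): Delta=-1.3898 Bond=163.7941
V0=18.7041

The replicating-portfolio and risk-neutral prices coincide; use p* = (1.26−0.93)/(1.31−0.93) = 0.8684 for the latter.
Payoff layer (t=4): V(4,0)=24.5600, V(4,1)=55.4800, V(4,2)=59.6800, V(4,3)=78.5300, V(4,4)=26.2900
  t=3,j=0: stock 35.3917 → up 46.3631 (V=55.4800), down 32.9143 (V=24.5600). Price 40.8028; hedge Δ=2.2991, bond B=-40.5656.
  t=3,j=1: stock 49.8528 → up 65.3072 (V=59.6800), down 46.3631 (V=55.4800). Price 46.9265; hedge Δ=0.2217, bond B=35.8739.
  t=3,j=2: stock 70.2228 → up 91.9919 (V=78.5300), down 65.3072 (V=59.6800). Price 60.3569; hedge Δ=0.7064, bond B=10.7517.
  t=3,j=3: stock 98.9160 → up 129.5800 (V=26.2900), down 91.9919 (V=78.5300). Price 26.3204; hedge Δ=-1.3898, bond B=163.7941.
  t=2,j=0: stock 38.0556 → up 49.8528 (V=46.9265), down 35.3917 (V=40.8028). Price 36.6038; hedge Δ=0.4235, bond B=20.4889.
  t=2,j=1: stock 53.6052 → up 70.2228 (V=60.3569), down 49.8528 (V=46.9265). Price 46.4998; hedge Δ=0.6593, bond B=11.1565.
  t=2,j=2: stock 75.5084 → up 98.9160 (V=26.3204), down 70.2228 (V=60.3569). Price 24.4436; hedge Δ=-1.1862, bond B=114.0134.
  t=1,j=0: stock 40.9200 → up 53.6052 (V=46.4998), down 38.0556 (V=36.6038). Price 35.8712; hedge Δ=0.6364, bond B=9.8289.
  t=1,j=1: stock 57.6400 → up 75.5084 (V=24.4436), down 53.6052 (V=46.4998). Price 21.7029; hedge Δ=-1.0070, bond B=79.7457.
  t=0,j=0: stock 44.0000 → up 57.6400 (V=21.7029), down 40.9200 (V=35.8712). Price 18.7041; hedge Δ=-0.8474, bond B=55.9890.
Root portfolio cost Δ·44+B reproduces V0=18.7041.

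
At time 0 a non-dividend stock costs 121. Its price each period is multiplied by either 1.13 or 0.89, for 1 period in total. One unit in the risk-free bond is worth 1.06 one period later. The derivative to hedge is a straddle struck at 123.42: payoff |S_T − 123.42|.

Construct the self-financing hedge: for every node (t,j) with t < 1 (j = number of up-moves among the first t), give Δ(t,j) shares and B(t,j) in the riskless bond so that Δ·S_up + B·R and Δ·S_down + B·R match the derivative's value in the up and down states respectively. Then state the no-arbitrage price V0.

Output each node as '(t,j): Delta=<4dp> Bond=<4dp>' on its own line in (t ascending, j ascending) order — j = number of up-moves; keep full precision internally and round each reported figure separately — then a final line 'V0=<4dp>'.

(0,0): Delta=-0.0833 Bond=23.3058
V0=13.2225

Since d<R<u, set p* = (R−d)/(u−d) = 0.7083; price each node as the discounted p*-expectation of its children.
Terminal payoffs: V(1,0)=15.7300, V(1,1)=13.3100
  t=0,j=0: stock 121.0000 → up 136.7300 (V=13.3100), down 107.6900 (V=15.7300). Price 13.2225; hedge Δ=-0.0833, bond B=23.3058.
Check: Δ(0,0)·S0 + B(0,0) = 13.2225 = V0.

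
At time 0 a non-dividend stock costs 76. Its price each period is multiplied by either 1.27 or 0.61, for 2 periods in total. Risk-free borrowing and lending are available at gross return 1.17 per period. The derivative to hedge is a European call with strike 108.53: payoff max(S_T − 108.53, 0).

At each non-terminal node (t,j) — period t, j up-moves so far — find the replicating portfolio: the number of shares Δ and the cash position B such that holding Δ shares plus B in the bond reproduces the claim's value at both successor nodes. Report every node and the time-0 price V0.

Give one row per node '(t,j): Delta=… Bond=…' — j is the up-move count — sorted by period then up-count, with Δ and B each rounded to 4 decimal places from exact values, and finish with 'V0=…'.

(0,0): Delta=0.2031 Bond=-8.0491
(1,0): Delta=0.0000 Bond=0.0000
(1,1): Delta=0.2206 Bond=-11.0991
V0=7.3893

The replicating-portfolio and risk-neutral prices coincide; use p* = (1.17−0.61)/(1.27−0.61) = 0.8485 for the latter.
Terminal values V(2,·): V(2,0)=0.0000, V(2,1)=0.0000, V(2,2)=14.0504
Node (1,0) S=46.3600: V=(p*·0.0000+(1−p*)·0.0000)/1.17=0.0000; Δ=(0.0000−0.0000)/(58.8772−28.2796)=0.0000; B=V−Δ·S=0.0000
Node (1,1) S=96.5200: V=(p*·14.0504+(1−p*)·0.0000)/1.17=10.1894; Δ=(14.0504−0.0000)/(122.5804−58.8772)=0.2206; B=V−Δ·S=-11.0991
Node (0,0) S=76.0000: V=(p*·10.1894+(1−p*)·0.0000)/1.17=7.3893; Δ=(10.1894−0.0000)/(96.5200−46.3600)=0.2031; B=V−Δ·S=-8.0491
Each (Δ,B) replicates both successor values, so the strategy is self-financing and V0 is arbitrage-free.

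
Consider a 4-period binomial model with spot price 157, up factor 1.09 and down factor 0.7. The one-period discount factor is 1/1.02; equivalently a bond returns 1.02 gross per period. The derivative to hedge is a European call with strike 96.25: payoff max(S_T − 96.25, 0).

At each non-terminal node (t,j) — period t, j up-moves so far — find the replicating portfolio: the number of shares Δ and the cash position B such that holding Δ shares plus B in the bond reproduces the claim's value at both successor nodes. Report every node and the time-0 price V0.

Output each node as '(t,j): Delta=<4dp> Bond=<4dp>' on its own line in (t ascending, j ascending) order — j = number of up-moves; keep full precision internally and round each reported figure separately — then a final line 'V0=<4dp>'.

Under the risk-neutral measure, an up-move has probability p* = (R−d)/(u−d) = 0.8205 and values discount at R = 1.02.
Payoff layer (t=4): V(4,0)=0.0000, V(4,1)=0.0000, V(4,2)=0.0000, V(4,3)=46.0737, V(4,4)=125.3683
Node (3,0) S=53.8510: V=(p*·0.0000+(1−p*)·0.0000)/1.02=0.0000; Δ=(0.0000−0.0000)/(58.6976−37.6957)=0.0000; B=V−Δ·S=0.0000
Node (3,1) S=83.8537: V=(p*·0.0000+(1−p*)·0.0000)/1.02=0.0000; Δ=(0.0000−0.0000)/(91.4005−58.6976)=0.0000; B=V−Δ·S=0.0000
Node (3,2) S=130.5722: V=(p*·46.0737+(1−p*)·0.0000)/1.02=37.0628; Δ=(46.0737−0.0000)/(142.3237−91.4005)=0.9048; B=V−Δ·S=-81.0749
Node (3,3) S=203.3196: V=(p*·125.3683+(1−p*)·46.0737)/1.02=108.9568; Δ=(125.3683−46.0737)/(221.6183−142.3237)=1.0000; B=V−Δ·S=-94.3627
Node (2,0) S=76.9300: V=(p*·0.0000+(1−p*)·0.0000)/1.02=0.0000; Δ=(0.0000−0.0000)/(83.8537−53.8510)=0.0000; B=V−Δ·S=0.0000
Node (2,1) S=119.7910: V=(p*·37.0628+(1−p*)·0.0000)/1.02=29.8142; Δ=(37.0628−0.0000)/(130.5722−83.8537)=0.7933; B=V−Δ·S=-65.2186
Node (2,2) S=186.5317: V=(p*·108.9568+(1−p*)·37.0628)/1.02=94.1694; Δ=(108.9568−37.0628)/(203.3196−130.5722)=0.9883; B=V−Δ·S=-90.1743
Node (1,0) S=109.9000: V=(p*·29.8142+(1−p*)·0.0000)/1.02=23.9833; Δ=(29.8142−0.0000)/(119.7910−76.9300)=0.6956; B=V−Δ·S=-52.4634
Node (1,1) S=171.1300: V=(p*·94.1694+(1−p*)·29.8142)/1.02=80.9985; Δ=(94.1694−29.8142)/(186.5317−119.7910)=0.9643; B=V−Δ·S=-84.0147
Node (0,0) S=157.0000: V=(p*·80.9985+(1−p*)·23.9833)/1.02=69.3774; Δ=(80.9985−23.9833)/(171.1300−109.9000)=0.9312; B=V−Δ·S=-76.8154
Root portfolio cost Δ·157+B reproduces V0=69.3774.

(0,0): Delta=0.9312 Bond=-76.8154
(1,0): Delta=0.6956 Bond=-52.4634
(1,1): Delta=0.9643 Bond=-84.0147
(2,0): Delta=0.0000 Bond=0.0000
(2,1): Delta=0.7933 Bond=-65.2186
(2,2): Delta=0.9883 Bond=-90.1743
(3,0): Delta=0.0000 Bond=0.0000
(3,1): Delta=0.0000 Bond=0.0000
(3,2): Delta=0.9048 Bond=-81.0749
(3,3): Delta=1.0000 Bond=-94.3627
V0=69.3774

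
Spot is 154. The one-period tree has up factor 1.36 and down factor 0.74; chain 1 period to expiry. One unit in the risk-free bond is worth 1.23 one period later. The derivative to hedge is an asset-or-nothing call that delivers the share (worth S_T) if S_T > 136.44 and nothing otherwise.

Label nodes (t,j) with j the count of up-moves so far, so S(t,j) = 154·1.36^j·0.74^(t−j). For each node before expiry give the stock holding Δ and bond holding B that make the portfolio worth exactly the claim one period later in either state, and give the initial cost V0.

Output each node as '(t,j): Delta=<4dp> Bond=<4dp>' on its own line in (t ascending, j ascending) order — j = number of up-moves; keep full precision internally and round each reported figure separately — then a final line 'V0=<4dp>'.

(0,0): Delta=2.1935 Bond=-203.2331
V0=134.5733

Since d<R<u, set p* = (R−d)/(u−d) = 0.7903; price each node as the discounted p*-expectation of its children.
Terminal payoffs: V(1,0)=0.0000, V(1,1)=209.4400
(0,0): S=154.0000. Δ = (V_up−V_dn)/(S_up−S_dn) = (209.4400−0.0000)/(209.4400−113.9600) = 2.1935. V = [p*·209.4400 + (1−p*)·0.0000]/1.23 = 134.5733. B = V − Δ·S = -203.2331.
Each (Δ,B) replicates both successor values, so the strategy is self-financing and V0 is arbitrage-free.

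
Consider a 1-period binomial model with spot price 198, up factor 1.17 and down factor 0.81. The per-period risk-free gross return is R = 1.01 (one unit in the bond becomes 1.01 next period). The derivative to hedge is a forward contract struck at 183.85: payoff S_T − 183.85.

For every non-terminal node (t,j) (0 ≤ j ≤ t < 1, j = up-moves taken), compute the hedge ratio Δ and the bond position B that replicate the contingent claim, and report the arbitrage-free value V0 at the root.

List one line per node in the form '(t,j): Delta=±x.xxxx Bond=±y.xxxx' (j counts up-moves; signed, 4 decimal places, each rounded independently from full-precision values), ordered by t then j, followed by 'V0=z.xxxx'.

No-arbitrage ⇒ martingale measure with p* = (R−d)/(u−d) = 0.5556.
Terminal values V(1,·): V(1,0)=-23.4700, V(1,1)=47.8100
  t=0,j=0: stock 198.0000 → up 231.6600 (V=47.8100), down 160.3800 (V=-23.4700). Price 15.9703; hedge Δ=1.0000, bond B=-182.0297.
The time-0 hedge costs 15.9703, which is the no-arbitrage price.

(0,0): Delta=1.0000 Bond=-182.0297
V0=15.9703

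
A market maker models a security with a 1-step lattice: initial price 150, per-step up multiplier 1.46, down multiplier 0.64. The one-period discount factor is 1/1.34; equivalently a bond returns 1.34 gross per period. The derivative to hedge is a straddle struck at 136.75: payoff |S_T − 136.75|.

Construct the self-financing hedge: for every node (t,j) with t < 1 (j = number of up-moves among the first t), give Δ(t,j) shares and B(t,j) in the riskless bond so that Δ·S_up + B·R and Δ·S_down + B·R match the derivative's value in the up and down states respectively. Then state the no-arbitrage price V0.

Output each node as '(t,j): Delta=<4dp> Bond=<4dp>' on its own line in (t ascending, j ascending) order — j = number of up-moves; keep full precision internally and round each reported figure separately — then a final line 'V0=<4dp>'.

Risk-neutral probability p* = (R−d)/(u−d) = (1.34−0.64)/(1.46−0.64) = 0.8537.
Terminal payoffs: V(1,0)=40.7500, V(1,1)=82.2500
Node (0,0) S=150.0000: V=(p*·82.2500+(1−p*)·40.7500)/1.34=56.8484; Δ=(82.2500−40.7500)/(219.0000−96.0000)=0.3374; B=V−Δ·S=6.2386
The time-0 hedge costs 56.8484, which is the no-arbitrage price.

(0,0): Delta=0.3374 Bond=6.2386
V0=56.8484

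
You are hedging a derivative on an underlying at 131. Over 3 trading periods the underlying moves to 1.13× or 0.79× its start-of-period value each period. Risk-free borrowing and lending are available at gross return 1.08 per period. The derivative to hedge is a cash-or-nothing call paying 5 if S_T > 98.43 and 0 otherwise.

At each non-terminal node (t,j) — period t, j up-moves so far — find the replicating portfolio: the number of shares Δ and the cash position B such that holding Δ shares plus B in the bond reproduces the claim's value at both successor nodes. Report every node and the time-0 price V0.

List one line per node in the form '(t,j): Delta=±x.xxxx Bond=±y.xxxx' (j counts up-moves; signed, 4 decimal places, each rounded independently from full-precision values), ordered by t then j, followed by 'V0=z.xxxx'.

No-arbitrage ⇒ martingale measure with p* = (R−d)/(u−d) = 0.8529.
At expiry t=3: V(3,0)=0.0000, V(3,1)=0.0000, V(3,2)=5.0000, V(3,3)=5.0000
(2,0): S=81.7571. Δ = (V_up−V_dn)/(S_up−S_dn) = (0.0000−0.0000)/(92.3855−64.5881) = 0.0000. V = [p*·0.0000 + (1−p*)·0.0000]/1.08 = 0.0000. B = V − Δ·S = 0.0000.
(2,1): S=116.9437. Δ = (V_up−V_dn)/(S_up−S_dn) = (5.0000−0.0000)/(132.1464−92.3855) = 0.1258. V = [p*·5.0000 + (1−p*)·0.0000]/1.08 = 3.9488. B = V − Δ·S = -10.7571.
(2,2): S=167.2739. Δ = (V_up−V_dn)/(S_up−S_dn) = (5.0000−5.0000)/(189.0195−132.1464) = 0.0000. V = [p*·5.0000 + (1−p*)·5.0000]/1.08 = 4.6296. B = V − Δ·S = 4.6296.
(1,0): S=103.4900. Δ = (V_up−V_dn)/(S_up−S_dn) = (3.9488−0.0000)/(116.9437−81.7571) = 0.1122. V = [p*·3.9488 + (1−p*)·0.0000]/1.08 = 3.1186. B = V − Δ·S = -8.4955.
(1,1): S=148.0300. Δ = (V_up−V_dn)/(S_up−S_dn) = (4.6296−3.9488)/(167.2739−116.9437) = 0.0135. V = [p*·4.6296 + (1−p*)·3.9488]/1.08 = 4.1940. B = V − Δ·S = 2.1916.
(0,0): S=131.0000. Δ = (V_up−V_dn)/(S_up−S_dn) = (4.1940−3.1186)/(148.0300−103.4900) = 0.0241. V = [p*·4.1940 + (1−p*)·3.1186]/1.08 = 3.7369. B = V − Δ·S = 0.5740.
Root portfolio cost Δ·131+B reproduces V0=3.7369.

(0,0): Delta=0.0241 Bond=0.5740
(1,0): Delta=0.1122 Bond=-8.4955
(1,1): Delta=0.0135 Bond=2.1916
(2,0): Delta=0.0000 Bond=0.0000
(2,1): Delta=0.1258 Bond=-10.7571
(2,2): Delta=0.0000 Bond=4.6296
V0=3.7369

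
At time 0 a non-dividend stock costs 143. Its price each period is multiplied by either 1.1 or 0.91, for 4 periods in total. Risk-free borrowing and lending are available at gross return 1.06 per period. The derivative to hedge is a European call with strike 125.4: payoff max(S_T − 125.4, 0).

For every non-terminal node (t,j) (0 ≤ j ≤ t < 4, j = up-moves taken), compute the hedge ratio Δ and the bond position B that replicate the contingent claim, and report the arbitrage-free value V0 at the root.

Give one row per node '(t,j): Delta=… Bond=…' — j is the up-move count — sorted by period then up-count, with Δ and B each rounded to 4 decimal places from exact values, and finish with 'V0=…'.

(0,0): Delta=0.9718 Bond=-95.0979
(1,0): Delta=0.8852 Bond=-89.5318
(1,1): Delta=0.9909 Bond=-103.8096
(2,0): Delta=0.5921 Bond=-60.1908
(2,1): Delta=0.9499 Bond=-104.1605
(2,2): Delta=1.0000 Bond=-111.6056
(3,0): Delta=0.0000 Bond=0.0000
(3,1): Delta=0.7227 Bond=-80.8162
(3,2): Delta=1.0000 Bond=-118.3019
(3,3): Delta=1.0000 Bond=-118.3019
V0=43.8742

Under the risk-neutral measure, an up-move has probability p* = (R−d)/(u−d) = 0.7895 and values discount at R = 1.06.
At expiry t=4: V(4,0)=0.0000, V(4,1)=0.0000, V(4,2)=17.8861, V(4,3)=47.8030, V(4,4)=83.9663
(3,0): S=107.7607. Δ = (V_up−V_dn)/(S_up−S_dn) = (0.0000−0.0000)/(118.5367−98.0622) = 0.0000. V = [p*·0.0000 + (1−p*)·0.0000]/1.06 = 0.0000. B = V − Δ·S = 0.0000.
(3,1): S=130.2601. Δ = (V_up−V_dn)/(S_up−S_dn) = (17.8861−0.0000)/(143.2861−118.5367) = 0.7227. V = [p*·17.8861 + (1−p*)·0.0000]/1.06 = 13.3214. B = V − Δ·S = -80.8162.
(3,2): S=157.4573. Δ = (V_up−V_dn)/(S_up−S_dn) = (47.8030−17.8861)/(173.2030−143.2861) = 1.0000. V = [p*·47.8030 + (1−p*)·17.8861]/1.06 = 39.1554. B = V − Δ·S = -118.3019.
(3,3): S=190.3330. Δ = (V_up−V_dn)/(S_up−S_dn) = (83.9663−47.8030)/(209.3663−173.2030) = 1.0000. V = [p*·83.9663 + (1−p*)·47.8030]/1.06 = 72.0311. B = V − Δ·S = -118.3019.
(2,0): S=118.4183. Δ = (V_up−V_dn)/(S_up−S_dn) = (13.3214−0.0000)/(130.2601−107.7607) = 0.5921. V = [p*·13.3214 + (1−p*)·0.0000]/1.06 = 9.9216. B = V − Δ·S = -60.1908.
(2,1): S=143.1430. Δ = (V_up−V_dn)/(S_up−S_dn) = (39.1554−13.3214)/(157.4573−130.2601) = 0.9499. V = [p*·39.1554 + (1−p*)·13.3214]/1.06 = 31.8082. B = V − Δ·S = -104.1605.
(2,2): S=173.0300. Δ = (V_up−V_dn)/(S_up−S_dn) = (72.0311−39.1554)/(190.3330−157.4573) = 1.0000. V = [p*·72.0311 + (1−p*)·39.1554]/1.06 = 61.4244. B = V − Δ·S = -111.6056.
(1,0): S=130.1300. Δ = (V_up−V_dn)/(S_up−S_dn) = (31.8082−9.9216)/(143.1430−118.4183) = 0.8852. V = [p*·31.8082 + (1−p*)·9.9216]/1.06 = 25.6608. B = V − Δ·S = -89.5318.
(1,1): S=157.3000. Δ = (V_up−V_dn)/(S_up−S_dn) = (61.4244−31.8082)/(173.0300−143.1430) = 0.9909. V = [p*·61.4244 + (1−p*)·31.8082]/1.06 = 52.0655. B = V − Δ·S = -103.8096.
(0,0): S=143.0000. Δ = (V_up−V_dn)/(S_up−S_dn) = (52.0655−25.6608)/(157.3000−130.1300) = 0.9718. V = [p*·52.0655 + (1−p*)·25.6608]/1.06 = 43.8742. B = V − Δ·S = -95.0979.
Root portfolio cost Δ·143+B reproduces V0=43.8742.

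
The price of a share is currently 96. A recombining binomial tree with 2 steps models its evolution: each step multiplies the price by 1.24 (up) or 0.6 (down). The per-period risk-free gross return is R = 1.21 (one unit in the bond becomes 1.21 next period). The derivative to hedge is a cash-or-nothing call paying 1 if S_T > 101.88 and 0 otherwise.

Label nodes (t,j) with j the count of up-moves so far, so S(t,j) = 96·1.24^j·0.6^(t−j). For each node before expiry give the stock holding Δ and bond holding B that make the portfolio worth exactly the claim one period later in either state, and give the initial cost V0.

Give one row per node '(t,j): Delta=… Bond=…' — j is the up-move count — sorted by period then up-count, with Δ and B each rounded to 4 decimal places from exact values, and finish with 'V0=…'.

(0,0): Delta=0.0128 Bond=-0.6103
(1,0): Delta=0.0000 Bond=0.0000
(1,1): Delta=0.0131 Bond=-0.7748
V0=0.6205

No-arbitrage ⇒ martingale measure with p* = (R−d)/(u−d) = 0.9531.
Terminal values V(2,·): V(2,0)=0.0000, V(2,1)=0.0000, V(2,2)=1.0000
Node (1,0) S=57.6000: V=(p*·0.0000+(1−p*)·0.0000)/1.21=0.0000; Δ=(0.0000−0.0000)/(71.4240−34.5600)=0.0000; B=V−Δ·S=0.0000
Node (1,1) S=119.0400: V=(p*·1.0000+(1−p*)·0.0000)/1.21=0.7877; Δ=(1.0000−0.0000)/(147.6096−71.4240)=0.0131; B=V−Δ·S=-0.7748
Node (0,0) S=96.0000: V=(p*·0.7877+(1−p*)·0.0000)/1.21=0.6205; Δ=(0.7877−0.0000)/(119.0400−57.6000)=0.0128; B=V−Δ·S=-0.6103
Check: Δ(0,0)·S0 + B(0,0) = 0.6205 = V0.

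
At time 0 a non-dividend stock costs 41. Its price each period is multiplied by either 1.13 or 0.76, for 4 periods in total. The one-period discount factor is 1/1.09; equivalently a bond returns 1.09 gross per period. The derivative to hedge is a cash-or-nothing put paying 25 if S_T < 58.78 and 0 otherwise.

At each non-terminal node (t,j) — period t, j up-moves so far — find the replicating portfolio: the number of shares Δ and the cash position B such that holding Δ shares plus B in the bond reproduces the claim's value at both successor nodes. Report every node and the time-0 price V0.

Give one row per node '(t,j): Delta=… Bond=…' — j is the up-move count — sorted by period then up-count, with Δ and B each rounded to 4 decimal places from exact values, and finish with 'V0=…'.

No-arbitrage ⇒ martingale measure with p* = (R−d)/(u−d) = 0.8919.
At expiry t=4: V(4,0)=25.0000, V(4,1)=25.0000, V(4,2)=25.0000, V(4,3)=25.0000, V(4,4)=0.0000
(3,0): S=17.9980. Δ = (V_up−V_dn)/(S_up−S_dn) = (25.0000−25.0000)/(20.3378−13.6785) = 0.0000. V = [p*·25.0000 + (1−p*)·25.0000]/1.09 = 22.9358. B = V − Δ·S = 22.9358.
(3,1): S=26.7602. Δ = (V_up−V_dn)/(S_up−S_dn) = (25.0000−25.0000)/(30.2390−20.3378) = 0.0000. V = [p*·25.0000 + (1−p*)·25.0000]/1.09 = 22.9358. B = V − Δ·S = 22.9358.
(3,2): S=39.7882. Δ = (V_up−V_dn)/(S_up−S_dn) = (25.0000−25.0000)/(44.9607−30.2390) = 0.0000. V = [p*·25.0000 + (1−p*)·25.0000]/1.09 = 22.9358. B = V − Δ·S = 22.9358.
(3,3): S=59.1588. Δ = (V_up−V_dn)/(S_up−S_dn) = (0.0000−25.0000)/(66.8494−44.9607) = -1.1421. V = [p*·0.0000 + (1−p*)·25.0000]/1.09 = 2.4795. B = V − Δ·S = 70.0471.
(2,0): S=23.6816. Δ = (V_up−V_dn)/(S_up−S_dn) = (22.9358−22.9358)/(26.7602−17.9980) = 0.0000. V = [p*·22.9358 + (1−p*)·22.9358]/1.09 = 21.0420. B = V − Δ·S = 21.0420.
(2,1): S=35.2108. Δ = (V_up−V_dn)/(S_up−S_dn) = (22.9358−22.9358)/(39.7882−26.7602) = 0.0000. V = [p*·22.9358 + (1−p*)·22.9358]/1.09 = 21.0420. B = V − Δ·S = 21.0420.
(2,2): S=52.3529. Δ = (V_up−V_dn)/(S_up−S_dn) = (2.4795−22.9358)/(59.1588−39.7882) = -1.0560. V = [p*·2.4795 + (1−p*)·22.9358]/1.09 = 4.3037. B = V − Δ·S = 59.5908.
(1,0): S=31.1600. Δ = (V_up−V_dn)/(S_up−S_dn) = (21.0420−21.0420)/(35.2108−23.6816) = 0.0000. V = [p*·21.0420 + (1−p*)·21.0420]/1.09 = 19.3046. B = V − Δ·S = 19.3046.
(1,1): S=46.3300. Δ = (V_up−V_dn)/(S_up−S_dn) = (4.3037−21.0420)/(52.3529−35.2108) = -0.9764. V = [p*·4.3037 + (1−p*)·21.0420]/1.09 = 5.6085. B = V − Δ·S = 50.8471.
(0,0): S=41.0000. Δ = (V_up−V_dn)/(S_up−S_dn) = (5.6085−19.3046)/(46.3300−31.1600) = -0.9028. V = [p*·5.6085 + (1−p*)·19.3046]/1.09 = 6.5038. B = V − Δ·S = 43.5203.
Root portfolio cost Δ·41+B reproduces V0=6.5038.

(0,0): Delta=-0.9028 Bond=43.5203
(1,0): Delta=0.0000 Bond=19.3046
(1,1): Delta=-0.9764 Bond=50.8471
(2,0): Delta=0.0000 Bond=21.0420
(2,1): Delta=0.0000 Bond=21.0420
(2,2): Delta=-1.0560 Bond=59.5908
(3,0): Delta=0.0000 Bond=22.9358
(3,1): Delta=0.0000 Bond=22.9358
(3,2): Delta=0.0000 Bond=22.9358
(3,3): Delta=-1.1421 Bond=70.0471
V0=6.5038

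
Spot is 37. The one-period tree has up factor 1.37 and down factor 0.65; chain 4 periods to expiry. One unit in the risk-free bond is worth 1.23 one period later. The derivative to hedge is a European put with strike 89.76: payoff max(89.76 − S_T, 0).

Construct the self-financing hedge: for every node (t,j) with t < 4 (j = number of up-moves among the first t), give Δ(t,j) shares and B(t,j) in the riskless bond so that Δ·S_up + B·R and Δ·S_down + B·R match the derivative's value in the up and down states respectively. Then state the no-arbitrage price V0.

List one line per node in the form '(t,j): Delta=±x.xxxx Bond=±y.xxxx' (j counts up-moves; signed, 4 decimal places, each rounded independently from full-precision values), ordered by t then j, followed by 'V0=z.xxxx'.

The replicating-portfolio and risk-neutral prices coincide; use p* = (1.23−0.65)/(1.37−0.65) = 0.8056 for the latter.
At expiry t=4: V(4,0)=83.1553, V(4,1)=75.8393, V(4,2)=60.4194, V(4,3)=27.9190, V(4,4)=0.0000
Node (3,0) S=10.1611: V=(p*·75.8393+(1−p*)·83.1553)/1.23=62.8145; Δ=(75.8393−83.1553)/(13.9207−6.6047)=-1.0000; B=V−Δ·S=72.9756
Node (3,1) S=21.4165: V=(p*·60.4194+(1−p*)·75.8393)/1.23=51.5591; Δ=(60.4194−75.8393)/(29.3406−13.9207)=-1.0000; B=V−Δ·S=72.9756
Node (3,2) S=45.1394: V=(p*·27.9190+(1−p*)·60.4194)/1.23=27.8362; Δ=(27.9190−60.4194)/(61.8410−29.3406)=-1.0000; B=V−Δ·S=72.9756
Node (3,3) S=95.1401: V=(p*·0.0000+(1−p*)·27.9190)/1.23=4.4136; Δ=(0.0000−27.9190)/(130.3419−61.8410)=-0.4076; B=V−Δ·S=43.1899
Node (2,0) S=15.6325: V=(p*·51.5591+(1−p*)·62.8145)/1.23=43.6973; Δ=(51.5591−62.8145)/(21.4165−10.1611)=-1.0000; B=V−Δ·S=59.3298
Node (2,1) S=32.9485: V=(p*·27.8362+(1−p*)·51.5591)/1.23=26.3813; Δ=(27.8362−51.5591)/(45.1394−21.4165)=-1.0000; B=V−Δ·S=59.3298
Node (2,2) S=69.4453: V=(p*·4.4136+(1−p*)·27.8362)/1.23=7.2910; Δ=(4.4136−27.8362)/(95.1401−45.1394)=-0.4684; B=V−Δ·S=39.8224
Node (1,0) S=24.0500: V=(p*·26.3813+(1−p*)·43.6973)/1.23=24.1856; Δ=(26.3813−43.6973)/(32.9485−15.6325)=-1.0000; B=V−Δ·S=48.2356
Node (1,1) S=50.6900: V=(p*·7.2910+(1−p*)·26.3813)/1.23=8.9455; Δ=(7.2910−26.3813)/(69.4453−32.9485)=-0.5231; B=V−Δ·S=35.4598
Node (0,0) S=37.0000: V=(p*·8.9455+(1−p*)·24.1856)/1.23=9.6820; Δ=(8.9455−24.1856)/(50.6900−24.0500)=-0.5721; B=V−Δ·S=30.8487
Root portfolio cost Δ·37+B reproduces V0=9.6820.

(0,0): Delta=-0.5721 Bond=30.8487
(1,0): Delta=-1.0000 Bond=48.2356
(1,1): Delta=-0.5231 Bond=35.4598
(2,0): Delta=-1.0000 Bond=59.3298
(2,1): Delta=-1.0000 Bond=59.3298
(2,2): Delta=-0.4684 Bond=39.8224
(3,0): Delta=-1.0000 Bond=72.9756
(3,1): Delta=-1.0000 Bond=72.9756
(3,2): Delta=-1.0000 Bond=72.9756
(3,3): Delta=-0.4076 Bond=43.1899
V0=9.6820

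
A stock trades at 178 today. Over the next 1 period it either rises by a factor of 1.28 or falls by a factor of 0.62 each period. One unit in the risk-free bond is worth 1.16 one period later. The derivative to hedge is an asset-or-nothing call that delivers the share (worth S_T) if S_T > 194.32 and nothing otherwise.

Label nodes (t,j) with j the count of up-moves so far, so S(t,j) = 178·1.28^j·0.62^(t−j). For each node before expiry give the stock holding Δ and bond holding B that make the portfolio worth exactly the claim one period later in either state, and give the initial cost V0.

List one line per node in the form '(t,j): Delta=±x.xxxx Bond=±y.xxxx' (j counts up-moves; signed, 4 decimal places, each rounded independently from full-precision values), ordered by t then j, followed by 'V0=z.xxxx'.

Risk-neutral probability p* = (R−d)/(u−d) = (1.16−0.62)/(1.28−0.62) = 0.8182.
Terminal payoffs: V(1,0)=0.0000, V(1,1)=227.8400
(0,0): S=178.0000. Δ = (V_up−V_dn)/(S_up−S_dn) = (227.8400−0.0000)/(227.8400−110.3600) = 1.9394. V = [p*·227.8400 + (1−p*)·0.0000]/1.16 = 160.7022. B = V − Δ·S = -184.5099.
Root portfolio cost Δ·178+B reproduces V0=160.7022.

(0,0): Delta=1.9394 Bond=-184.5099
V0=160.7022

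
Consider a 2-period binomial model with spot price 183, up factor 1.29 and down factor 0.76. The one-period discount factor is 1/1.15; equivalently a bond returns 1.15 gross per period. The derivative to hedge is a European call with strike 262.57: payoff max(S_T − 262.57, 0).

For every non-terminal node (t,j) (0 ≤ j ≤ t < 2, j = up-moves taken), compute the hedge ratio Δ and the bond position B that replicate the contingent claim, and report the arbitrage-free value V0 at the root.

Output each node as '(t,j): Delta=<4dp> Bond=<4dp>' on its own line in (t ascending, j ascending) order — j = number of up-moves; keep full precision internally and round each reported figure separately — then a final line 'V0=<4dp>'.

(0,0): Delta=0.2768 Bond=-33.4788
(1,0): Delta=0.0000 Bond=0.0000
(1,1): Delta=0.3354 Bond=-52.3213
V0=17.1799

No-arbitrage ⇒ martingale measure with p* = (R−d)/(u−d) = 0.7358.
Terminal values V(2,·): V(2,0)=0.0000, V(2,1)=0.0000, V(2,2)=41.9603
Node (1,0) S=139.0800: V=(p*·0.0000+(1−p*)·0.0000)/1.15=0.0000; Δ=(0.0000−0.0000)/(179.4132−105.7008)=0.0000; B=V−Δ·S=0.0000
Node (1,1) S=236.0700: V=(p*·41.9603+(1−p*)·0.0000)/1.15=26.8491; Δ=(41.9603−0.0000)/(304.5303−179.4132)=0.3354; B=V−Δ·S=-52.3213
Node (0,0) S=183.0000: V=(p*·26.8491+(1−p*)·0.0000)/1.15=17.1799; Δ=(26.8491−0.0000)/(236.0700−139.0800)=0.2768; B=V−Δ·S=-33.4788
The time-0 hedge costs 17.1799, which is the no-arbitrage price.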